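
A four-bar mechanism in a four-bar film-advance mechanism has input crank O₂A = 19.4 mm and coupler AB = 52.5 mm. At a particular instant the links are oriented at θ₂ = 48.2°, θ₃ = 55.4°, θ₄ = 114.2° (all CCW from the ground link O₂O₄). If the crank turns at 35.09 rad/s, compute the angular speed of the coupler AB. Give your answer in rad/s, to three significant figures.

13.8

ω₂ = 35.09 rad/s
Differentiating the loop-closure r₂e^{iθ₂}+r₃e^{iθ₃}=r₁+r₄e^{iθ₄} gives r₂ω₂e^{iθ₂}+r₃ω₃e^{iθ₃}=r₄ω₄e^{iθ₄}.
Eliminating the other unknown: ω₃ = r₂ω₂ sin(θ₄−θ₂) / [r₃ sin(θ₃−θ₄)].
Numerator sine = +0.91355; denominator sine = -0.85536.
Result = 0.0194·35.09·(+0.91355) / (0.0525·(-0.85536)) = -13.849 rad/s; magnitude 13.849 rad/s.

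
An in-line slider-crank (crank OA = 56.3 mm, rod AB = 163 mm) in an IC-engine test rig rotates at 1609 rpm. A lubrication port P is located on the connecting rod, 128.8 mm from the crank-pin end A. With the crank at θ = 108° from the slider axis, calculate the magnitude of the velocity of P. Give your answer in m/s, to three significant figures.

8.24

ω = 168.5 rad/s.  Crank-pin speed |V_A| = rω = 9.4862 m/s, perpendicular to OA.
Rod angle: sinφ = −(r/L) sinθ ⇒ φ = -19.177°; ω_rod = −rω cosθ/√(L²−r²sin²θ) = +19.041 rad/s.
V_P = V_A + ω_rod × AP, with AP = 0.1288 m along the rod.
Components: V_Px = −rω sinθ − a·ω_rod·sinφ = -8.2163 m/s;  V_Py = rω cosθ + a·ω_rod·cosφ = -0.61505 m/s.
|V_P| = √(V_Px² + V_Py²) = 8.2393 m/s.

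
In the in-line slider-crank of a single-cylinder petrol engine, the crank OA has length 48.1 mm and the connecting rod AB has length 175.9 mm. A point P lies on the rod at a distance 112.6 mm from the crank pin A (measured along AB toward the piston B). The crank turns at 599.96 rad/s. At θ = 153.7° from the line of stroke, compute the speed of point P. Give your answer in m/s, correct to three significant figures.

ω = 600 rad/s.  Crank-pin speed |V_A| = rω = 28.858 m/s, perpendicular to OA.
Rod angle: sinφ = −(r/L) sinθ ⇒ φ = -6.959°; ω_rod = −rω cosθ/√(L²−r²sin²θ) = +148.17 rad/s.
V_P = V_A + ω_rod × AP, with AP = 0.1126 m along the rod.
Components: V_Px = −rω sinθ − a·ω_rod·sinφ = -10.765 m/s;  V_Py = rω cosθ + a·ω_rod·cosφ = -9.31 m/s.
|V_P| = √(V_Px² + V_Py²) = 14.232 m/s.

14.2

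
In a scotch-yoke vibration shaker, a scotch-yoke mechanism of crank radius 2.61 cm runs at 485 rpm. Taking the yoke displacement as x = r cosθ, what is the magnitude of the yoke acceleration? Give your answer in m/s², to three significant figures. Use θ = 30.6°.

58.0

ω = 50.79 rad/s (from 485 rpm).
x = r cosθ ⇒ ẍ = −rω² cosθ (ω constant).
|a| = rω²|cosθ| = 0.0261·(50.79)²·|cos 30.6°| = 57.95 m/s².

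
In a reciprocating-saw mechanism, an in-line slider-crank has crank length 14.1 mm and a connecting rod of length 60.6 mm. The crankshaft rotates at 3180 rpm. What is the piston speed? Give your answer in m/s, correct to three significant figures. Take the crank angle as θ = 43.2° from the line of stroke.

3.77

ω = 2π·3180/60 = 333 rad/s
For an in-line slider-crank, x = r cosθ + √(L² − r² sin²θ), so v = −rω sinθ·[1 + r cosθ/√(L² − r² sin²θ)].
With r = 0.0141 m, L = 0.0606 m, θ = 43.2°: √(L² − r² sin²θ) = 0.059826 m.
v = −0.0141·333·0.68455·[1 + 0.0141·0.72897/0.059826] = -3.7665 m/s.
|v| = 3.7665 m/s.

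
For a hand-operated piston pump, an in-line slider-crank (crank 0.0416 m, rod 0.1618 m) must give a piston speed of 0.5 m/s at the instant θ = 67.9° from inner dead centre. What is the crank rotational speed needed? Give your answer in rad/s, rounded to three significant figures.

For an in-line slider-crank, |v_piston| = rω|sinθ|·[1 + r cosθ/√(L² − r² sin²θ)].
With r = 0.0416 m, L = 0.1618 m, θ = 67.9°: the bracketed kinematic factor |dx/dθ| = 0.042382 m.
ω = v/|dx/dθ| = 0.5/0.042382 = 11.797 rad/s.

11.8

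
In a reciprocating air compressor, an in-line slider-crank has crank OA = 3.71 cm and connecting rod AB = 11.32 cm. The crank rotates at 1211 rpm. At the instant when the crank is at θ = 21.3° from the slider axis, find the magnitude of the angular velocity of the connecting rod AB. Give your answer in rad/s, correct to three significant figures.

39.0

ω = 126.8 rad/s (converted from 1211 rpm).
The rod makes angle φ with the slider axis where L sinφ = r sinθ; differentiating, L cosφ·φ̇ = r ω cosθ.
L cosφ = √(L² − r² sin²θ) = 0.11239 m.
|ω_rod| = r ω |cosθ| / √(L² − r² sin²θ) = 0.0371·126.8·0.93169/0.11239 = 39.001 rad/s.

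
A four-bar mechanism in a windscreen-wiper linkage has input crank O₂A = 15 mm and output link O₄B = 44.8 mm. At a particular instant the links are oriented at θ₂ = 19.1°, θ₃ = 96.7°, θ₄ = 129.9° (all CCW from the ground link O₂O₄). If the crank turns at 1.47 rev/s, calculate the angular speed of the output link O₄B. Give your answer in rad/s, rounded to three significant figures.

ω₂ = 9.236 rad/s (from 1.47 rev/s).
Differentiating the loop-closure r₂e^{iθ₂}+r₃e^{iθ₃}=r₁+r₄e^{iθ₄} gives r₂ω₂e^{iθ₂}+r₃ω₃e^{iθ₃}=r₄ω₄e^{iθ₄}.
Eliminating the other unknown: ω₄ = r₂ω₂ sin(θ₂−θ₃) / [r₄ sin(θ₄−θ₃)].
Numerator sine = -0.97667; denominator sine = +0.54756.
Result = 0.015·9.236·(-0.97667) / (0.0448·(+0.54756)) = -5.516 rad/s; magnitude 5.516 rad/s.

5.52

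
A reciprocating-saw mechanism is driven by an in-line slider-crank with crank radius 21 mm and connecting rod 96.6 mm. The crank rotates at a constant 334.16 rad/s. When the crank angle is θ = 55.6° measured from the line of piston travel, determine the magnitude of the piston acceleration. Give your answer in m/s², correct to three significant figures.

ω = 334.2 rad/s
x(θ) = r cosθ + √(L² − r² sin²θ); with ω constant, a = ω²·d²x/dθ².
d²x/dθ² = −r cosθ − r²(cos2θ)/√u − r⁴ sin²2θ/(4u^{3/2}),  u = L² − r² sin²θ = 0.00903132 m².
Substituting r = 0.021 m, L = 0.0966 m, θ = 55.6°: d²x/dθ² = -0.010235 m.
a = ω²·d²x/dθ² = (334.2)²·(-0.010235) = -1142.9 m/s²;  |a| = 1142.9 m/s².

1140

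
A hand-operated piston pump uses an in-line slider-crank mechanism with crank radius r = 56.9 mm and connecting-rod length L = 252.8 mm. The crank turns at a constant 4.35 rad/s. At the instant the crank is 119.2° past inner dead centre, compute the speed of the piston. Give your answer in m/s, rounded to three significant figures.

ω = 4.35 rad/s
For an in-line slider-crank, x = r cosθ + √(L² − r² sin²θ), so v = −rω sinθ·[1 + r cosθ/√(L² − r² sin²θ)].
With r = 0.0569 m, L = 0.2528 m, θ = 119.2°: √(L² − r² sin²θ) = 0.24787 m.
v = −0.0569·4.35·0.87292·[1 + 0.0569·-0.48786/0.24787] = -0.19186 m/s.
|v| = 0.19186 m/s.

0.192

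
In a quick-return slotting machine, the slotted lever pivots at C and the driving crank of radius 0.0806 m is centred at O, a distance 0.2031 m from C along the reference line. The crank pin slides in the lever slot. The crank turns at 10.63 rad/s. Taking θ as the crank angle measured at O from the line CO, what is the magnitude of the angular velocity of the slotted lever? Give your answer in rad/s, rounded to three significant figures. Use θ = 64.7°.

2.32

ω = 10.63 rad/s
Crank pin A relative to C: A = (d + r cosθ, r sinθ); lever angle φ = atan2(r sinθ, d + r cosθ).
Differentiating tanφ: φ̇ = rω(d cosθ + r)/(d² + r² + 2dr cosθ).
d² + r² + 2dr cosθ = |CA|² = 0.0617375 m²;  d cosθ + r = +0.1674 m.
|ω_lever| = |0.0806·10.63·+0.1674| / 0.0617375 = 2.3231 rad/s.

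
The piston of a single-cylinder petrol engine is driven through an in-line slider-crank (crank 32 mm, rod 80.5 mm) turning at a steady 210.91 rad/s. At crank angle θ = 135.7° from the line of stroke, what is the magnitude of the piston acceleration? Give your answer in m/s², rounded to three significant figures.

979

ω = 210.9 rad/s
x(θ) = r cosθ + √(L² − r² sin²θ); with ω constant, a = ω²·d²x/dθ².
d²x/dθ² = −r cosθ − r²(cos2θ)/√u − r⁴ sin²2θ/(4u^{3/2}),  u = L² − r² sin²θ = 0.00598076 m².
Substituting r = 0.032 m, L = 0.0805 m, θ = 135.7°: d²x/dθ² = +0.022012 m.
a = ω²·d²x/dθ² = (210.9)²·(+0.022012) = +979.17 m/s²;  |a| = 979.17 m/s².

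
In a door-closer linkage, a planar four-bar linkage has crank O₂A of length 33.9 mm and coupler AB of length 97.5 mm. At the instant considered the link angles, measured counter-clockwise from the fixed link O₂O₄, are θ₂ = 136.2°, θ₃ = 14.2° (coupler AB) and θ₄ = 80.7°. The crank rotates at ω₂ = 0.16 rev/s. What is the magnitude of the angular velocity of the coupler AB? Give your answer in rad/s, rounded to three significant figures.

ω₂ = 1.005 rad/s (from 0.16 rev/s).
Differentiating the loop-closure r₂e^{iθ₂}+r₃e^{iθ₃}=r₁+r₄e^{iθ₄} gives r₂ω₂e^{iθ₂}+r₃ω₃e^{iθ₃}=r₄ω₄e^{iθ₄}.
Eliminating the other unknown: ω₃ = r₂ω₂ sin(θ₄−θ₂) / [r₃ sin(θ₃−θ₄)].
Numerator sine = -0.82413; denominator sine = -0.91706.
Result = 0.0339·1.005·(-0.82413) / (0.0975·(-0.91706)) = +0.31412 rad/s; magnitude 0.31412 rad/s.

0.314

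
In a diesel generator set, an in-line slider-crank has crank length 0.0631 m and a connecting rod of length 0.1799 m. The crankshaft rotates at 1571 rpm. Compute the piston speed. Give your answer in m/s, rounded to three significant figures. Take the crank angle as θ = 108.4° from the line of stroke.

ω = 2π·1571/60 = 164.5 rad/s
For an in-line slider-crank, x = r cosθ + √(L² − r² sin²θ), so v = −rω sinθ·[1 + r cosθ/√(L² − r² sin²θ)].
With r = 0.0631 m, L = 0.1799 m, θ = 108.4°: √(L² − r² sin²θ) = 0.16964 m.
v = −0.0631·164.5·0.94888·[1 + 0.0631·-0.31565/0.16964] = -8.6937 m/s.
|v| = 8.6937 m/s.

8.69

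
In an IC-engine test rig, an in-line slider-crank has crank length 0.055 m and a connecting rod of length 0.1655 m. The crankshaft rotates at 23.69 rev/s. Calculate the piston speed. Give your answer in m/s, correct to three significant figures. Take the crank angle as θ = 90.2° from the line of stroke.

8.18

ω = 2π·23.7 = 148.8 rad/s
For an in-line slider-crank, x = r cosθ + √(L² − r² sin²θ), so v = −rω sinθ·[1 + r cosθ/√(L² − r² sin²θ)].
With r = 0.055 m, L = 0.1655 m, θ = 90.2°: √(L² − r² sin²θ) = 0.15609 m.
v = −0.055·148.8·0.99999·[1 + 0.055·-0.00349/0.15609] = -8.1766 m/s.
|v| = 8.1766 m/s.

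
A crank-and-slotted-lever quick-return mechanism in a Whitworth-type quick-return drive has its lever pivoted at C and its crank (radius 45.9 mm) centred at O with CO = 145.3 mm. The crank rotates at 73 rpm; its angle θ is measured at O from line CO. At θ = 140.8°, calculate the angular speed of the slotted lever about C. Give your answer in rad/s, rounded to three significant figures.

1.82

ω = 7.645 rad/s (from 73 rpm).
Crank pin A relative to C: A = (d + r cosθ, r sinθ); lever angle φ = atan2(r sinθ, d + r cosθ).
Differentiating tanφ: φ̇ = rω(d cosθ + r)/(d² + r² + 2dr cosθ).
d² + r² + 2dr cosθ = |CA|² = 0.0128823 m²;  d cosθ + r = -0.066699 m.
|ω_lever| = |0.0459·7.645·-0.066699| / 0.0128823 = 1.8167 rad/s.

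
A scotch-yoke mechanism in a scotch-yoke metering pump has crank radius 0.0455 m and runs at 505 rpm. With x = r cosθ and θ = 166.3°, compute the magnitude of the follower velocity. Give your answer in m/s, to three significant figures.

ω = 52.88 rad/s (from 505 rpm).
x = r cosθ ⇒ ẋ = −rω sinθ.
|v| = rω|sinθ| = 0.0455·52.88·|sin 166.3°| = 0.56988 m/s.

0.570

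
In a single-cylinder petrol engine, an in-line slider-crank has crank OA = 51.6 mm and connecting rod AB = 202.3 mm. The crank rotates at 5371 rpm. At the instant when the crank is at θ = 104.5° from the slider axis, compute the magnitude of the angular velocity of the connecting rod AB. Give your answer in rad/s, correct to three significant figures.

ω = 562.4 rad/s (converted from 5371 rpm).
The rod makes angle φ with the slider axis where L sinφ = r sinθ; differentiating, L cosφ·φ̇ = r ω cosθ.
L cosφ = √(L² − r² sin²θ) = 0.19603 m.
|ω_rod| = r ω |cosθ| / √(L² − r² sin²θ) = 0.0516·562.4·0.25038/0.19603 = 37.068 rad/s.

37.1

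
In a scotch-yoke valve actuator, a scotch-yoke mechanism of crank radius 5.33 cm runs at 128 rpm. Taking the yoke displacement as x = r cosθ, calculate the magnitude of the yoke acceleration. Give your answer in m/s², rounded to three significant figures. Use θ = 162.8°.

ω = 13.4 rad/s (from 128 rpm).
x = r cosθ ⇒ ẍ = −rω² cosθ (ω constant).
|a| = rω²|cosθ| = 0.0533·(13.4)²·|cos 162.8°| = 9.1482 m/s².

9.15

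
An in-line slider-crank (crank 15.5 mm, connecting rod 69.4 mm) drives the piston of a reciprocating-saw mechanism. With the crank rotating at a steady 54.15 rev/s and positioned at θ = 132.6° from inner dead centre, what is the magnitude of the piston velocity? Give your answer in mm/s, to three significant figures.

ω = 2π·54.1 = 340.2 rad/s
For an in-line slider-crank, x = r cosθ + √(L² − r² sin²θ), so v = −rω sinθ·[1 + r cosθ/√(L² − r² sin²θ)].
With r = 0.0155 m, L = 0.0694 m, θ = 132.6°: √(L² − r² sin²θ) = 0.068456 m.
v = −0.0155·340.2·0.73610·[1 + 0.0155·-0.67688/0.068456] = -3.287 m/s.
|v| = 3.287 m/s = 3287 mm/s.

3290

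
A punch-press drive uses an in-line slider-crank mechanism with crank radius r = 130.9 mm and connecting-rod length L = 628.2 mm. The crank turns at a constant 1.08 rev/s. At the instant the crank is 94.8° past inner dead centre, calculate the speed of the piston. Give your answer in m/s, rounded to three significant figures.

ω = 2π·1.08 = 6.786 rad/s
For an in-line slider-crank, x = r cosθ + √(L² − r² sin²θ), so v = −rω sinθ·[1 + r cosθ/√(L² − r² sin²θ)].
With r = 0.1309 m, L = 0.6282 m, θ = 94.8°: √(L² − r² sin²θ) = 0.61451 m.
v = −0.1309·6.786·0.99649·[1 + 0.1309·-0.08368/0.61451] = -0.86937 m/s.
|v| = 0.86937 m/s.

0.869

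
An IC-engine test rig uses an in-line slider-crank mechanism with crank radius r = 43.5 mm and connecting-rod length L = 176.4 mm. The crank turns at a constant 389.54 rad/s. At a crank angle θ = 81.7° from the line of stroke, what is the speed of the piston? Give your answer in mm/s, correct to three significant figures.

ω = 389.5 rad/s
For an in-line slider-crank, x = r cosθ + √(L² − r² sin²θ), so v = −rω sinθ·[1 + r cosθ/√(L² − r² sin²θ)].
With r = 0.0435 m, L = 0.1764 m, θ = 81.7°: √(L² − r² sin²θ) = 0.17107 m.
v = −0.0435·389.5·0.98953·[1 + 0.0435·0.14436/0.17107] = -17.383 m/s.
|v| = 17.383 m/s = 17383 mm/s.

17400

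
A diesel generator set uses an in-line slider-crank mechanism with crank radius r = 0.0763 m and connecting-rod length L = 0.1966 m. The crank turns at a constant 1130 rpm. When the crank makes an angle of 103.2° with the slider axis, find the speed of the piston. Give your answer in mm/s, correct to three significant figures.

ω = 2π·1130/60 = 118.3 rad/s
For an in-line slider-crank, x = r cosθ + √(L² − r² sin²θ), so v = −rω sinθ·[1 + r cosθ/√(L² − r² sin²θ)].
With r = 0.0763 m, L = 0.1966 m, θ = 103.2°: √(L² − r² sin²θ) = 0.18203 m.
v = −0.0763·118.3·0.97358·[1 + 0.0763·-0.22835/0.18203] = -7.9489 m/s.
|v| = 7.9489 m/s = 7948.9 mm/s.

7950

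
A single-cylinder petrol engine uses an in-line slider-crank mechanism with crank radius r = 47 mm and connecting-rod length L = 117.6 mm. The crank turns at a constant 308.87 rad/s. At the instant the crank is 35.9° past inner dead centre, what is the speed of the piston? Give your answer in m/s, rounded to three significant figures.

ω = 308.9 rad/s
For an in-line slider-crank, x = r cosθ + √(L² − r² sin²θ), so v = −rω sinθ·[1 + r cosθ/√(L² − r² sin²θ)].
With r = 0.047 m, L = 0.1176 m, θ = 35.9°: √(L² − r² sin²θ) = 0.11433 m.
v = −0.047·308.9·0.58637·[1 + 0.047·0.81004/0.11433] = -11.347 m/s.
|v| = 11.347 m/s.

11.3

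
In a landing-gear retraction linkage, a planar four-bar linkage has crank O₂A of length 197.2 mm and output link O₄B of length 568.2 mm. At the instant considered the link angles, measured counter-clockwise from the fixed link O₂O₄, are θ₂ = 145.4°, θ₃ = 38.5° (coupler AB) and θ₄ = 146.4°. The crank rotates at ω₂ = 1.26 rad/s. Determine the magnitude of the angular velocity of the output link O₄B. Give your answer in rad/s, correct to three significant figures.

0.440

ω₂ = 1.26 rad/s
Differentiating the loop-closure r₂e^{iθ₂}+r₃e^{iθ₃}=r₁+r₄e^{iθ₄} gives r₂ω₂e^{iθ₂}+r₃ω₃e^{iθ₃}=r₄ω₄e^{iθ₄}.
Eliminating the other unknown: ω₄ = r₂ω₂ sin(θ₂−θ₃) / [r₄ sin(θ₄−θ₃)].
Numerator sine = +0.95681; denominator sine = +0.95159.
Result = 0.1972·1.26·(+0.95681) / (0.5682·(+0.95159)) = +0.4397 rad/s; magnitude 0.4397 rad/s.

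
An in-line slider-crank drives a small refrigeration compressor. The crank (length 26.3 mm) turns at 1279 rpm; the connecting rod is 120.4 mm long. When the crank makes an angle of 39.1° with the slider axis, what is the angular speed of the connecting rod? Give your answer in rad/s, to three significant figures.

22.9

ω = 133.9 rad/s (converted from 1279 rpm).
The rod makes angle φ with the slider axis where L sinφ = r sinθ; differentiating, L cosφ·φ̇ = r ω cosθ.
L cosφ = √(L² − r² sin²θ) = 0.11925 m.
|ω_rod| = r ω |cosθ| / √(L² − r² sin²θ) = 0.0263·133.9·0.77605/0.11925 = 22.923 rad/s.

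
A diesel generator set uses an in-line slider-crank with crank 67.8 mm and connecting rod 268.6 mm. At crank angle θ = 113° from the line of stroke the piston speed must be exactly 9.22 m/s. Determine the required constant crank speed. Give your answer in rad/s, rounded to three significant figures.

For an in-line slider-crank, |v_piston| = rω|sinθ|·[1 + r cosθ/√(L² − r² sin²θ)].
With r = 0.0678 m, L = 0.2686 m, θ = 113°: the bracketed kinematic factor |dx/dθ| = 0.056082 m.
ω = v/|dx/dθ| = 9.22/0.056082 = 164.4 rad/s.

164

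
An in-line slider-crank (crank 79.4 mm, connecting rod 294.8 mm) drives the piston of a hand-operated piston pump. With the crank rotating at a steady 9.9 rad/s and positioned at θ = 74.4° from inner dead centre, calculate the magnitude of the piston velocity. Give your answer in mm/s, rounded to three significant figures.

814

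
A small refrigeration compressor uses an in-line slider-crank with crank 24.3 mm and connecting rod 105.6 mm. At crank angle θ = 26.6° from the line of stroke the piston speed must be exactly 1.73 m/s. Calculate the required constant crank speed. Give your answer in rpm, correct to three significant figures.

1260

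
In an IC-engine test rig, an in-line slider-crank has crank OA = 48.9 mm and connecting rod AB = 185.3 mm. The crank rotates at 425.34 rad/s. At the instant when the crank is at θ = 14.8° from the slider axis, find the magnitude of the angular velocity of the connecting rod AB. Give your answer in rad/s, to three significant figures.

109

ω = 425.3 rad/s
The rod makes angle φ with the slider axis where L sinφ = r sinθ; differentiating, L cosφ·φ̇ = r ω cosθ.
L cosφ = √(L² − r² sin²θ) = 0.18488 m.
|ω_rod| = r ω |cosθ| / √(L² − r² sin²θ) = 0.0489·425.3·0.96682/0.18488 = 108.77 rad/s.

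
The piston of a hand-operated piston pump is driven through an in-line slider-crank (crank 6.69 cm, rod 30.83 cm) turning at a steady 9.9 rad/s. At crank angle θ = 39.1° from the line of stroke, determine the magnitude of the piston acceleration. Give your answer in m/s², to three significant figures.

5.40

ω = 9.9 rad/s
x(θ) = r cosθ + √(L² − r² sin²θ); with ω constant, a = ω²·d²x/dθ².
d²x/dθ² = −r cosθ − r²(cos2θ)/√u − r⁴ sin²2θ/(4u^{3/2}),  u = L² − r² sin²θ = 0.0932687 m².
Substituting r = 0.0669 m, L = 0.3083 m, θ = 39.1°: d²x/dθ² = -0.055083 m.
a = ω²·d²x/dθ² = (9.9)²·(-0.055083) = -5.3987 m/s²;  |a| = 5.3987 m/s².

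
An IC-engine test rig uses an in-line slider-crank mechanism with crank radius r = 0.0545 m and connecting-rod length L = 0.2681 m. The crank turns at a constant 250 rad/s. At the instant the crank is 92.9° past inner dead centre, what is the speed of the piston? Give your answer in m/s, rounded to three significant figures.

13.5

ω = 250 rad/s
For an in-line slider-crank, x = r cosθ + √(L² − r² sin²θ), so v = −rω sinθ·[1 + r cosθ/√(L² − r² sin²θ)].
With r = 0.0545 m, L = 0.2681 m, θ = 92.9°: √(L² − r² sin²θ) = 0.26252 m.
v = −0.0545·250·0.99872·[1 + 0.0545·-0.05059/0.26252] = -13.465 m/s.
|v| = 13.465 m/s.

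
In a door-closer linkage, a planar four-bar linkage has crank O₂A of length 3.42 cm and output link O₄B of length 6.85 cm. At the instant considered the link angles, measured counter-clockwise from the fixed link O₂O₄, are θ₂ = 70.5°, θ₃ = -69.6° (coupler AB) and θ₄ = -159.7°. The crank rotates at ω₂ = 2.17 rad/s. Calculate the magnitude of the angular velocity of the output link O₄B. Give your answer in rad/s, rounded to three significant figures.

ω₂ = 2.17 rad/s
Differentiating the loop-closure r₂e^{iθ₂}+r₃e^{iθ₃}=r₁+r₄e^{iθ₄} gives r₂ω₂e^{iθ₂}+r₃ω₃e^{iθ₃}=r₄ω₄e^{iθ₄}.
Eliminating the other unknown: ω₄ = r₂ω₂ sin(θ₂−θ₃) / [r₄ sin(θ₄−θ₃)].
Numerator sine = +0.64145; denominator sine = -1.00000.
Result = 0.0342·2.17·(+0.64145) / (0.0685·(-1.00000)) = -0.69496 rad/s; magnitude 0.69496 rad/s.

0.695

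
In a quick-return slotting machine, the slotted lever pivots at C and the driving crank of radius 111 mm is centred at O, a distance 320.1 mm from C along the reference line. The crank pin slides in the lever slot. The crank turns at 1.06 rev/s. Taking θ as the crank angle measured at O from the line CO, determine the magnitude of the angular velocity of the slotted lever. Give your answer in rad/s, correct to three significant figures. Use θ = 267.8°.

ω = 6.66 rad/s (from 1.06 rev/s).
Crank pin A relative to C: A = (d + r cosθ, r sinθ); lever angle φ = atan2(r sinθ, d + r cosθ).
Differentiating tanφ: φ̇ = rω(d cosθ + r)/(d² + r² + 2dr cosθ).
d² + r² + 2dr cosθ = |CA|² = 0.112057 m²;  d cosθ + r = +0.098712 m.
|ω_lever| = |0.111·6.66·+0.098712| / 0.112057 = 0.65124 rad/s.

0.651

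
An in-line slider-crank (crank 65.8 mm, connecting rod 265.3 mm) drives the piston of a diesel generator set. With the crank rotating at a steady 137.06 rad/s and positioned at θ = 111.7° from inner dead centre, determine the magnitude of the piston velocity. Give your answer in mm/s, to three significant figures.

ω = 137.1 rad/s
For an in-line slider-crank, x = r cosθ + √(L² − r² sin²θ), so v = −rω sinθ·[1 + r cosθ/√(L² − r² sin²θ)].
With r = 0.0658 m, L = 0.2653 m, θ = 111.7°: √(L² − r² sin²θ) = 0.25816 m.
v = −0.0658·137.1·0.92913·[1 + 0.0658·-0.36975/0.25816] = -7.5897 m/s.
|v| = 7.5897 m/s = 7589.7 mm/s.

7590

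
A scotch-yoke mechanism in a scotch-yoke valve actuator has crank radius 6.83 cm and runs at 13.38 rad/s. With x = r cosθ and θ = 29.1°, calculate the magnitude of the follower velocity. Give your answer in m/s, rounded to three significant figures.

ω = 13.38 rad/s
x = r cosθ ⇒ ẋ = −rω sinθ.
|v| = rω|sinθ| = 0.0683·13.38·|sin 29.1°| = 0.44444 m/s.

0.444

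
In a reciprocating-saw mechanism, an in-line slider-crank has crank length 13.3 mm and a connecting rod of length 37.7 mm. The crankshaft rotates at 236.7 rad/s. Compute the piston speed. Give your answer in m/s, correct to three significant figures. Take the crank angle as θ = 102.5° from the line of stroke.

ω = 236.7 rad/s
For an in-line slider-crank, x = r cosθ + √(L² − r² sin²θ), so v = −rω sinθ·[1 + r cosθ/√(L² − r² sin²θ)].
With r = 0.0133 m, L = 0.0377 m, θ = 102.5°: √(L² − r² sin²θ) = 0.035393 m.
v = −0.0133·236.7·0.97630·[1 + 0.0133·-0.21644/0.035393] = -2.8235 m/s.
|v| = 2.8235 m/s.

2.82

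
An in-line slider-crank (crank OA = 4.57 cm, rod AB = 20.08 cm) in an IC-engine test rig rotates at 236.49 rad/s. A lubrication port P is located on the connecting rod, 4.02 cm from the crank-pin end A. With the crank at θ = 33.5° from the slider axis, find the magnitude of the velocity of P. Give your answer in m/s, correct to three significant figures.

9.50

ω = 236.5 rad/s.  Crank-pin speed |V_A| = rω = 10.808 m/s, perpendicular to OA.
Rod angle: sinφ = −(r/L) sinθ ⇒ φ = -7.216°; ω_rod = −rω cosθ/√(L²−r²sin²θ) = -45.24 rad/s.
V_P = V_A + ω_rod × AP, with AP = 0.0402 m along the rod.
Components: V_Px = −rω sinθ − a·ω_rod·sinφ = -6.1936 m/s;  V_Py = rω cosθ + a·ω_rod·cosφ = +7.208 m/s.
|V_P| = √(V_Px² + V_Py²) = 9.5035 m/s.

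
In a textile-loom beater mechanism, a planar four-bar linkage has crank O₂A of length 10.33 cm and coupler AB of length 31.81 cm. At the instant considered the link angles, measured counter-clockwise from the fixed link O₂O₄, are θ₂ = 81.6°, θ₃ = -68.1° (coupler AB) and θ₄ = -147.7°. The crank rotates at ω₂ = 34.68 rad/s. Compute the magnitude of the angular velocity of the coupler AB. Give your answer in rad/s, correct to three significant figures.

8.68

ω₂ = 34.68 rad/s
Differentiating the loop-closure r₂e^{iθ₂}+r₃e^{iθ₃}=r₁+r₄e^{iθ₄} gives r₂ω₂e^{iθ₂}+r₃ω₃e^{iθ₃}=r₄ω₄e^{iθ₄}.
Eliminating the other unknown: ω₃ = r₂ω₂ sin(θ₄−θ₂) / [r₃ sin(θ₃−θ₄)].
Numerator sine = +0.75813; denominator sine = +0.98357.
Result = 0.1033·34.68·(+0.75813) / (0.3181·(+0.98357)) = +8.6807 rad/s; magnitude 8.6807 rad/s.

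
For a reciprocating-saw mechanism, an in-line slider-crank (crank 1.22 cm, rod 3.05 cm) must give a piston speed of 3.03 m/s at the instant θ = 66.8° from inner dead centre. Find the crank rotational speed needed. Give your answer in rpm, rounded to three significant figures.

For an in-line slider-crank, |v_piston| = rω|sinθ|·[1 + r cosθ/√(L² − r² sin²θ)].
With r = 0.0122 m, L = 0.0305 m, θ = 66.8°: the bracketed kinematic factor |dx/dθ| = 0.013114 m.
ω = v/|dx/dθ| = 3.03/0.013114 = 231.06 rad/s.
N = 60ω/(2π) = 2206.5 rpm.

2210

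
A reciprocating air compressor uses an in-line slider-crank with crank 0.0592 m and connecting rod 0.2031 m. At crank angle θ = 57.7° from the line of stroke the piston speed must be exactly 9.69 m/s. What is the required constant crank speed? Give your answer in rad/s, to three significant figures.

For an in-line slider-crank, |v_piston| = rω|sinθ|·[1 + r cosθ/√(L² − r² sin²θ)].
With r = 0.0592 m, L = 0.2031 m, θ = 57.7°: the bracketed kinematic factor |dx/dθ| = 0.058081 m.
ω = v/|dx/dθ| = 9.69/0.058081 = 166.84 rad/s.

167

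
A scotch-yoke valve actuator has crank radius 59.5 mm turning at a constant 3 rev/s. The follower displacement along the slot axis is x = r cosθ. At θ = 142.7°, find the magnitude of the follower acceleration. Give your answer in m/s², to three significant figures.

ω = 18.85 rad/s (from 3 rev/s).
x = r cosθ ⇒ ẍ = −rω² cosθ (ω constant).
|a| = rω²|cosθ| = 0.0595·(18.85)²·|cos 142.7°| = 16.817 m/s².

16.8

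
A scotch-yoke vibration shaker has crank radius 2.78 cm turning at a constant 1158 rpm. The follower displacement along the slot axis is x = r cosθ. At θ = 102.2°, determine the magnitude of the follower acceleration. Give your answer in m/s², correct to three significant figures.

ω = 121.3 rad/s (from 1158 rpm).
x = r cosθ ⇒ ẍ = −rω² cosθ (ω constant).
|a| = rω²|cosθ| = 0.0278·(121.3)²·|cos 102.2°| = 86.391 m/s².

86.4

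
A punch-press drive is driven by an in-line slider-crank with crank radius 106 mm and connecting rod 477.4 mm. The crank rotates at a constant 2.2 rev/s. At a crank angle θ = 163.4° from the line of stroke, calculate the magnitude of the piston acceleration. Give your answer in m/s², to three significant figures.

15.6

ω = 2π·2.2 = 13.82 rad/s
x(θ) = r cosθ + √(L² − r² sin²θ); with ω constant, a = ω²·d²x/dθ².
d²x/dθ² = −r cosθ − r²(cos2θ)/√u − r⁴ sin²2θ/(4u^{3/2}),  u = L² − r² sin²θ = 0.226994 m².
Substituting r = 0.106 m, L = 0.4774 m, θ = 163.4°: d²x/dθ² = +0.081761 m.
a = ω²·d²x/dθ² = (13.82)²·(+0.081761) = +15.623 m/s²;  |a| = 15.623 m/s².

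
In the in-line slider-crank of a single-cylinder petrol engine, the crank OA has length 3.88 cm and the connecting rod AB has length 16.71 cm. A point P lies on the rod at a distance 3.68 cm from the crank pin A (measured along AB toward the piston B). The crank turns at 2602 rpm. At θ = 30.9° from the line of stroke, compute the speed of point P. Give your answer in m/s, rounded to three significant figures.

9.07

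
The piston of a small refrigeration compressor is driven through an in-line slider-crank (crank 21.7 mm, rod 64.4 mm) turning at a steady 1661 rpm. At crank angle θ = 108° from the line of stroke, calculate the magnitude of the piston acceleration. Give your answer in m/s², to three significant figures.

389

ω = 2π·1661/60 = 173.9 rad/s
x(θ) = r cosθ + √(L² − r² sin²θ); with ω constant, a = ω²·d²x/dθ².
d²x/dθ² = −r cosθ − r²(cos2θ)/√u − r⁴ sin²2θ/(4u^{3/2}),  u = L² − r² sin²θ = 0.00372144 m².
Substituting r = 0.0217 m, L = 0.0644 m, θ = 108°: d²x/dθ² = +0.012866 m.
a = ω²·d²x/dθ² = (173.9)²·(+0.012866) = +389.26 m/s²;  |a| = 389.26 m/s².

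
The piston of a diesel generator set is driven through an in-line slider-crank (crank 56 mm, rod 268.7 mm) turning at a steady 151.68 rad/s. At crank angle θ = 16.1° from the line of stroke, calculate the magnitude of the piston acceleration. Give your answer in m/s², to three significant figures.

1470

ω = 151.7 rad/s
x(θ) = r cosθ + √(L² − r² sin²θ); with ω constant, a = ω²·d²x/dθ².
d²x/dθ² = −r cosθ − r²(cos2θ)/√u − r⁴ sin²2θ/(4u^{3/2}),  u = L² − r² sin²θ = 0.0719585 m².
Substituting r = 0.056 m, L = 0.2687 m, θ = 16.1°: d²x/dθ² = -0.063732 m.
a = ω²·d²x/dθ² = (151.7)²·(-0.063732) = -1466.3 m/s²;  |a| = 1466.3 m/s².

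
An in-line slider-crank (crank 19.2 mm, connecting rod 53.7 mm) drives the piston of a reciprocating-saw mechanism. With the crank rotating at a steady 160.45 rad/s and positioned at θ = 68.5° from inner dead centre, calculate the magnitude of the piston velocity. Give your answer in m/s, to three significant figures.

ω = 160.4 rad/s
For an in-line slider-crank, x = r cosθ + √(L² − r² sin²θ), so v = −rω sinθ·[1 + r cosθ/√(L² − r² sin²θ)].
With r = 0.0192 m, L = 0.0537 m, θ = 68.5°: √(L² − r² sin²θ) = 0.050642 m.
v = −0.0192·160.4·0.93042·[1 + 0.0192·0.36650/0.050642] = -3.2646 m/s.
|v| = 3.2646 m/s.

3.26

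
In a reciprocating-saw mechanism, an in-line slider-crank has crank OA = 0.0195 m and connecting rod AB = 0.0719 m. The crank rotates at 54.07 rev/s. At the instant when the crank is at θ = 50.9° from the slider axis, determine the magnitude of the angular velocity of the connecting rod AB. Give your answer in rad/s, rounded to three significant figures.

ω = 339.7 rad/s (converted from 54.07 rev/s).
The rod makes angle φ with the slider axis where L sinφ = r sinθ; differentiating, L cosφ·φ̇ = r ω cosθ.
L cosφ = √(L² − r² sin²θ) = 0.070289 m.
|ω_rod| = r ω |cosθ| / √(L² − r² sin²θ) = 0.0195·339.7·0.63068/0.070289 = 59.441 rad/s.

59.4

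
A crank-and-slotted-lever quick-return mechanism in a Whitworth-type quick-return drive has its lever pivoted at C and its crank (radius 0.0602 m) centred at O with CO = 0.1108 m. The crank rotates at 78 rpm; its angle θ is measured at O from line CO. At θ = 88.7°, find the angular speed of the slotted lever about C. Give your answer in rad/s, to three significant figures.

ω = 8.168 rad/s (from 78 rpm).
Crank pin A relative to C: A = (d + r cosθ, r sinθ); lever angle φ = atan2(r sinθ, d + r cosθ).
Differentiating tanφ: φ̇ = rω(d cosθ + r)/(d² + r² + 2dr cosθ).
d² + r² + 2dr cosθ = |CA|² = 0.0162033 m²;  d cosθ + r = +0.062714 m.
|ω_lever| = |0.0602·8.168·+0.062714| / 0.0162033 = 1.9032 rad/s.

1.90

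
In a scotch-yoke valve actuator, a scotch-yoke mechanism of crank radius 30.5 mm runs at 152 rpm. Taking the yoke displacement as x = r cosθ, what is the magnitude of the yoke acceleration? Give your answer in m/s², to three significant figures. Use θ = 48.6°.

5.11

ω = 15.92 rad/s (from 152 rpm).
x = r cosθ ⇒ ẍ = −rω² cosθ (ω constant).
|a| = rω²|cosθ| = 0.0305·(15.92)²·|cos 48.6°| = 5.1103 m/s².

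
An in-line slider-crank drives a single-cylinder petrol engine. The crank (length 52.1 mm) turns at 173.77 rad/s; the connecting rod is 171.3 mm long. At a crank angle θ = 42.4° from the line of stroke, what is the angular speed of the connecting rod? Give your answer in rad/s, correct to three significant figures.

ω = 173.8 rad/s
The rod makes angle φ with the slider axis where L sinφ = r sinθ; differentiating, L cosφ·φ̇ = r ω cosθ.
L cosφ = √(L² − r² sin²θ) = 0.16766 m.
|ω_rod| = r ω |cosθ| / √(L² − r² sin²θ) = 0.0521·173.8·0.73846/0.16766 = 39.876 rad/s.

39.9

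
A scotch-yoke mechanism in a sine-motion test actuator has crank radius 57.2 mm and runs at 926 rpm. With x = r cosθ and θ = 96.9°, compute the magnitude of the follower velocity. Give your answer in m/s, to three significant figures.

ω = 96.97 rad/s (from 926 rpm).
x = r cosθ ⇒ ẋ = −rω sinθ.
|v| = rω|sinθ| = 0.0572·96.97·|sin 96.9°| = 5.5065 m/s.

5.51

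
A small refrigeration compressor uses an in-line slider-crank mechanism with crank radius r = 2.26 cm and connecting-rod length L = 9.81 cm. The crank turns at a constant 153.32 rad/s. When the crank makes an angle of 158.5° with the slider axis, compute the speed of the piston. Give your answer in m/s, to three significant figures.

0.997

ω = 153.3 rad/s
For an in-line slider-crank, x = r cosθ + √(L² − r² sin²θ), so v = −rω sinθ·[1 + r cosθ/√(L² − r² sin²θ)].
With r = 0.0226 m, L = 0.0981 m, θ = 158.5°: √(L² − r² sin²θ) = 0.09775 m.
v = −0.0226·153.3·0.36650·[1 + 0.0226·-0.93042/0.09775] = -0.99676 m/s.
|v| = 0.99676 m/s.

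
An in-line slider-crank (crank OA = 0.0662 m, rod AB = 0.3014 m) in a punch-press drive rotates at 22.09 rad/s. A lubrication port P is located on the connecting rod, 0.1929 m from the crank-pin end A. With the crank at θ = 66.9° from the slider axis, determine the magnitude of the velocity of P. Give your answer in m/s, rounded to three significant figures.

1.44

ω = 22.09 rad/s.  Crank-pin speed |V_A| = rω = 1.4624 m/s, perpendicular to OA.
Rod angle: sinφ = −(r/L) sinθ ⇒ φ = -11.656°; ω_rod = −rω cosθ/√(L²−r²sin²θ) = -1.9437 rad/s.
V_P = V_A + ω_rod × AP, with AP = 0.1929 m along the rod.
Components: V_Px = −rω sinθ − a·ω_rod·sinφ = -1.4209 m/s;  V_Py = rω cosθ + a·ω_rod·cosφ = +0.20654 m/s.
|V_P| = √(V_Px² + V_Py²) = 1.4358 m/s.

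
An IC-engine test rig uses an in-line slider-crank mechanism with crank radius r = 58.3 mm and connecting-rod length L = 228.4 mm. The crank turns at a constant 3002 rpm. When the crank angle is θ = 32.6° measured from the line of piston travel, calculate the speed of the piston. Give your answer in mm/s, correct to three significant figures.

ω = 2π·3002/60 = 314.4 rad/s
For an in-line slider-crank, x = r cosθ + √(L² − r² sin²θ), so v = −rω sinθ·[1 + r cosθ/√(L² − r² sin²θ)].
With r = 0.0583 m, L = 0.2284 m, θ = 32.6°: √(L² − r² sin²θ) = 0.22623 m.
v = −0.0583·314.4·0.53877·[1 + 0.0583·0.84245/0.22623] = -12.018 m/s.
|v| = 12.018 m/s = 12018 mm/s.

12000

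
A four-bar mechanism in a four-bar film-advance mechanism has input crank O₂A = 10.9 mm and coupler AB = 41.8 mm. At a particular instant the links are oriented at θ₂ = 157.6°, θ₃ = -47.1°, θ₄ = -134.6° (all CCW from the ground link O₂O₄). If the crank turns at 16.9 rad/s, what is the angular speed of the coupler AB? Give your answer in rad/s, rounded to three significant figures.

ω₂ = 16.9 rad/s
Differentiating the loop-closure r₂e^{iθ₂}+r₃e^{iθ₃}=r₁+r₄e^{iθ₄} gives r₂ω₂e^{iθ₂}+r₃ω₃e^{iθ₃}=r₄ω₄e^{iθ₄}.
Eliminating the other unknown: ω₃ = r₂ω₂ sin(θ₄−θ₂) / [r₃ sin(θ₃−θ₄)].
Numerator sine = +0.92587; denominator sine = +0.99905.
Result = 0.0109·16.9·(+0.92587) / (0.0418·(+0.99905)) = +4.0841 rad/s; magnitude 4.0841 rad/s.

4.08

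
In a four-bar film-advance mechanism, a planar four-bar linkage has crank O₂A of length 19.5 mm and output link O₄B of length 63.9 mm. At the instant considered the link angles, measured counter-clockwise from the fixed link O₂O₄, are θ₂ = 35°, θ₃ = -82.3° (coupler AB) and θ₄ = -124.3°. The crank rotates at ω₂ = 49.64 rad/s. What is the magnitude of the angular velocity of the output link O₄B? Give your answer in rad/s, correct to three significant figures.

20.1

ω₂ = 49.64 rad/s
Differentiating the loop-closure r₂e^{iθ₂}+r₃e^{iθ₃}=r₁+r₄e^{iθ₄} gives r₂ω₂e^{iθ₂}+r₃ω₃e^{iθ₃}=r₄ω₄e^{iθ₄}.
Eliminating the other unknown: ω₄ = r₂ω₂ sin(θ₂−θ₃) / [r₄ sin(θ₄−θ₃)].
Numerator sine = +0.88862; denominator sine = -0.66913.
Result = 0.0195·49.64·(+0.88862) / (0.0639·(-0.66913)) = -20.117 rad/s; magnitude 20.117 rad/s.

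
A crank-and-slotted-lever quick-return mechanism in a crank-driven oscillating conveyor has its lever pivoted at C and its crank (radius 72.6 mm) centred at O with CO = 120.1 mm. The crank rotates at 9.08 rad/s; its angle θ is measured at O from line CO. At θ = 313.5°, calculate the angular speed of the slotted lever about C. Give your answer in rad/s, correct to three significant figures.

3.23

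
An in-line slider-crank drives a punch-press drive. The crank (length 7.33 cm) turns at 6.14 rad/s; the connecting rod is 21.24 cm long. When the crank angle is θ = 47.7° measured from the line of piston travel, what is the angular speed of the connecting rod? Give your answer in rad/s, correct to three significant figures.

1.47

ω = 6.14 rad/s
The rod makes angle φ with the slider axis where L sinφ = r sinθ; differentiating, L cosφ·φ̇ = r ω cosθ.
L cosφ = √(L² − r² sin²θ) = 0.20536 m.
|ω_rod| = r ω |cosθ| / √(L² − r² sin²θ) = 0.0733·6.14·0.67301/0.20536 = 1.4749 rad/s.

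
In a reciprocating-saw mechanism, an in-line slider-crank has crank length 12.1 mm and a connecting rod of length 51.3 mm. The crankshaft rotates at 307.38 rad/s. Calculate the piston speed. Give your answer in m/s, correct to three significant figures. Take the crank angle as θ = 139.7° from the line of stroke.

1.97

ω = 307.4 rad/s
For an in-line slider-crank, x = r cosθ + √(L² − r² sin²θ), so v = −rω sinθ·[1 + r cosθ/√(L² − r² sin²θ)].
With r = 0.0121 m, L = 0.0513 m, θ = 139.7°: √(L² − r² sin²θ) = 0.0507 m.
v = −0.0121·307.4·0.64679·[1 + 0.0121·-0.76267/0.0507] = -1.9677 m/s.
|v| = 1.9677 m/s.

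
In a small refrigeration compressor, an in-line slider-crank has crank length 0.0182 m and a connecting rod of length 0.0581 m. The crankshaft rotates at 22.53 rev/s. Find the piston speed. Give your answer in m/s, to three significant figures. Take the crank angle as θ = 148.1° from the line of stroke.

0.994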